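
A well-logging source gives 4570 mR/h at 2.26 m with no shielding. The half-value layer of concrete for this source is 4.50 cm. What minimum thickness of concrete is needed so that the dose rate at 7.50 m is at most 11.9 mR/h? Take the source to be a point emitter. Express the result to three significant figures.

23.1 cm

At 7.50 m, distance alone gives (2.26/7.50)² = 0.09080, so 4570 × 0.09080 = 415.0 mR/h.
Further attenuation needed: 415.0/11.9 = 34.87.
n = log₂(34.87) = 5.124 half-value layers.
Thickness = 5.124 × 4.50 cm = 23.06 cm.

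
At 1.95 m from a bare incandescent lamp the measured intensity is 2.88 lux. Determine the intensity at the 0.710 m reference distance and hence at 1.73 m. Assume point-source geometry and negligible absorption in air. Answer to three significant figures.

By the inverse-square law,
At 0.710 m: (1.95/0.710)² = 7.543, so 2.88 × 7.543 = 21.72 lux
At 1.73 m: (0.710/1.73)² = 0.1684, so 21.72 × 0.1684 = 3.658 lux.

21.7 lux; 3.66 lux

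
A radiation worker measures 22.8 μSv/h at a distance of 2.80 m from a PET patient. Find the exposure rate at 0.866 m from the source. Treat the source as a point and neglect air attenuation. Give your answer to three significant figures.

238 μSv/h

Using I₁d₁² = I₂d₂², the rate at 0.866 m is
22.8 × (2.80/0.866)² = 22.8 × 10.45 = 238.3 μSv/h.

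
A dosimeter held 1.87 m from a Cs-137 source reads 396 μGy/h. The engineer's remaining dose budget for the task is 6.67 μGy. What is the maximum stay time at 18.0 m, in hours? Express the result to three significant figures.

1.56 h

Since intensity falls as 1/r², rate at 18.0 m:
396 × (1.87/18.0)² = 396 × 0.01079 = 4.273 μGy/h.
Stay time = 6.67 μGy ÷ 4.273 μGy/h = 1.561 h.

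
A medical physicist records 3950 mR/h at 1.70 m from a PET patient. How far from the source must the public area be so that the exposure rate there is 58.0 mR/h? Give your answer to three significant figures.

14.0 m

Using I₁d₁² = I₂d₂², d₂ = d₁·√(I₁/I₂).
I₁/I₂ = 3950/58.0 = 68.10, so d₂ = 1.70 × √68.10 = 14.03 m.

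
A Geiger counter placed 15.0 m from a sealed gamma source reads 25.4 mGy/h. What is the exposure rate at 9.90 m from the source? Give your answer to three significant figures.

58.3 mGy/h

Using I₁d₁² = I₂d₂², scaling from 15.0 m to 9.90 m:
25.4 × (15.0/9.90)² = 25.4 × 2.296 = 58.32 mGy/h.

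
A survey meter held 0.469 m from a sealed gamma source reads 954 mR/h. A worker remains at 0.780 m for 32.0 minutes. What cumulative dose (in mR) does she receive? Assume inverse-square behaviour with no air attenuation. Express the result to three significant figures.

184 mR

Intensity scales as (d₁/d₂)², so rate at 0.780 m:
954 × (0.469/0.780)² = 954 × 0.3615 = 344.9 mR/h.
Dose = rate × time = 344.9 mR/h × 0.5333 h = 183.9 mR.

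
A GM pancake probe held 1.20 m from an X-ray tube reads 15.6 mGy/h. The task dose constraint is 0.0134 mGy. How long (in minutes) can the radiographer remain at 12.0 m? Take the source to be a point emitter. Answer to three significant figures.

By the inverse-square law, rate at 12.0 m:
(1.20/12.0)² = 0.01000, so 15.6 × 0.01000 = 0.1560 mGy/h.
Stay time = 0.0134 mGy ÷ 0.1560 mGy/h = 0.08590 h = 5.154 min.

5.15 min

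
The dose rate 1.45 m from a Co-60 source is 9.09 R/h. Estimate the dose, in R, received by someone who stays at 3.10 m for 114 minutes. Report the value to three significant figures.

3.78 R

Applying the 1/r² law, rate at 3.10 m:
9.09 × (1.45/3.10)² = 9.09 × 0.2188 = 1.989 R/h.
Dose = rate × time = 1.989 R/h × 1.900 h = 3.779 R.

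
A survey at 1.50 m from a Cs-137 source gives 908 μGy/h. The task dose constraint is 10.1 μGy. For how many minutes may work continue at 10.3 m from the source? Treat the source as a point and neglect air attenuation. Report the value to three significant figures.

31.5 min

Applying the 1/r² law, rate at 10.3 m:
(1.50/10.3)² = 0.02121, so 908 × 0.02121 = 19.26 μGy/h.
Stay time = 10.1 μGy ÷ 19.26 μGy/h = 0.5244 h = 31.46 min.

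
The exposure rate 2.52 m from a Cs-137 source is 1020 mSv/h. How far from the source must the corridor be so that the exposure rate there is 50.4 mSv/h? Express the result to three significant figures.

11.3 m

Intensity scales as (d₁/d₂)², so d₂ = d₁·√(I₁/I₂).
I₁/I₂ = 1020/50.4 = 20.24, so d₂ = 2.52 × √20.24 = 11.34 m.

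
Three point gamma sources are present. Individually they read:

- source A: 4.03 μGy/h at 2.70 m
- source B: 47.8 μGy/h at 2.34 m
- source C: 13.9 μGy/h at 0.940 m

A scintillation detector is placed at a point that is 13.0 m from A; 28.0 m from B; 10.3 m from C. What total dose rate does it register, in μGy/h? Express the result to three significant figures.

Each source contributes Iᵢ·(dᵢ/rᵢ)²; contributions add.
A: 4.03 × (2.70/13.0)² = 0.1738 μGy/h
B: 47.8 × (2.34/28.0)² = 0.3338 μGy/h
C: 13.9 × (0.940/10.3)² = 0.1158 μGy/h
Total = 0.1738 + 0.3338 + 0.1158 = 0.6234 μGy/h.

0.623 μGy/h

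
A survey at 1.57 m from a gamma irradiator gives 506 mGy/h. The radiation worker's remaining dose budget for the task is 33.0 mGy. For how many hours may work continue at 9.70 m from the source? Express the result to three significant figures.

Applying the 1/r² law, rate at 9.70 m:
(1.57/9.70)² = 0.02620, so 506 × 0.02620 = 13.26 mGy/h.
Stay time = 33.0 mGy ÷ 13.26 mGy/h = 2.489 h.

2.49 h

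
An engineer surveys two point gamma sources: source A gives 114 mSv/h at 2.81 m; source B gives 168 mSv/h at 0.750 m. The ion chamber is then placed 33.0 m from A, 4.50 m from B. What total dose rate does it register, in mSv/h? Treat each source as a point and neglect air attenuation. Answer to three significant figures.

By superposition, sum each source's inverse-square contribution:
A: 114 × (2.81/33.0)² = 0.8266 mSv/h
B: 168 × (0.750/4.50)² = 4.667 mSv/h
Total = 0.8266 + 4.667 = 5.494 mSv/h.

5.49 mSv/h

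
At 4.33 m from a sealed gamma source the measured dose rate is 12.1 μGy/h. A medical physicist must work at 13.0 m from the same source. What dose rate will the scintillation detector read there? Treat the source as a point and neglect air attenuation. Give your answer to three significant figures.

1.34 μGy/h

Using I₁d₁² = I₂d₂², scaling from 4.33 m to 13.0 m:
(4.33/13.0)² = 0.1109, so 12.1 × 0.1109 = 1.342 μGy/h.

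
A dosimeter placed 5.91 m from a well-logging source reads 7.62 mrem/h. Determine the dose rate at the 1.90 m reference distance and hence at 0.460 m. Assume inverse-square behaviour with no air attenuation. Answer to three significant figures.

Applying the 1/r² law,
At 1.90 m: 7.62 × (5.91/1.90)² = 7.62 × 9.675 = 73.72 mrem/h
At 0.460 m: (1.90/0.460)² = 17.06, so 73.72 × 17.06 = 1258 mrem/h.

73.7 mrem/h; 1260 mrem/h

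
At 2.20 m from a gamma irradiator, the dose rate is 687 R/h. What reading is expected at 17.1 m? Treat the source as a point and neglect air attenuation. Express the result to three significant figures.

Applying the 1/r² law, the rate at 17.1 m is
687 × (2.20/17.1)² = 687 × 0.01655 = 11.37 R/h.

11.4 R/h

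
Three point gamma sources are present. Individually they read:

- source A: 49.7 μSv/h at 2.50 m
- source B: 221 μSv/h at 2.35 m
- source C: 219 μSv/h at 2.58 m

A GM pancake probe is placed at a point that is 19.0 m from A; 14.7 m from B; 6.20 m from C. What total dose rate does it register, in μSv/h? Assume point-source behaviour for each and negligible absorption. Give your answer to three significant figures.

By superposition, sum each source's inverse-square contribution:
A: 49.7 × (2.50/19.0)² = 0.8605 μSv/h
B: 221 × (2.35/14.7)² = 5.648 μSv/h
C: 219 × (2.58/6.20)² = 37.92 μSv/h
Total = 0.8605 + 5.648 + 37.92 = 44.43 μSv/h.

44.4 μSv/h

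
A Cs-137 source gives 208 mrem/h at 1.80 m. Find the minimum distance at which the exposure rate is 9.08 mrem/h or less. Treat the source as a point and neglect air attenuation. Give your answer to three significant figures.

8.62 m

By the inverse-square law, d₂ = d₁·√(I₁/I₂).
I₁/I₂ = 208/9.08 = 22.91, so d₂ = 1.80 × √22.91 = 8.616 m.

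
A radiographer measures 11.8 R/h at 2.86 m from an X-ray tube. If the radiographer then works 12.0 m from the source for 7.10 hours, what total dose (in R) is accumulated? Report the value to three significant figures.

By the inverse-square law, rate at 12.0 m:
11.8 × (2.86/12.0)² = 11.8 × 0.05680 = 0.6702 R/h.
Dose = rate × time = 0.6702 R/h × 7.100 h = 4.758 R.

4.76 R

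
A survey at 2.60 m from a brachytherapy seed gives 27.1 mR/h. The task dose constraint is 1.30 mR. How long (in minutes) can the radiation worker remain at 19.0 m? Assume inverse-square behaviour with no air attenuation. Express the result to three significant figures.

Using I₁d₁² = I₂d₂², rate at 19.0 m:
27.1 × (2.60/19.0)² = 27.1 × 0.01873 = 0.5076 mR/h.
Stay time = 1.30 mR ÷ 0.5076 mR/h = 2.561 h = 153.7 min.

154 min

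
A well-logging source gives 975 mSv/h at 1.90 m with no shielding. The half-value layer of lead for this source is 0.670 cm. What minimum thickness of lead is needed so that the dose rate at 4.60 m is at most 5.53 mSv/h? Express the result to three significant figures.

At 4.60 m, distance alone gives (1.90/4.60)² = 0.1706, so 975 × 0.1706 = 166.3 mSv/h.
Further attenuation needed: 166.3/5.53 = 30.07.
n = log₂(30.07) = 4.910 half-value layers.
Thickness = 4.910 × 0.670 cm = 3.290 cm.

3.29 cm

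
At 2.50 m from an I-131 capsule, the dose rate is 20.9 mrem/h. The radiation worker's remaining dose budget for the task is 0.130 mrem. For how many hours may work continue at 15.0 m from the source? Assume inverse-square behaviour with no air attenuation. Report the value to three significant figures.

0.224 h

Intensity scales as (d₁/d₂)², so rate at 15.0 m:
20.9 × (2.50/15.0)² = 20.9 × 0.02778 = 0.5806 mrem/h.
Stay time = 0.130 mrem ÷ 0.5806 mrem/h = 0.2239 h.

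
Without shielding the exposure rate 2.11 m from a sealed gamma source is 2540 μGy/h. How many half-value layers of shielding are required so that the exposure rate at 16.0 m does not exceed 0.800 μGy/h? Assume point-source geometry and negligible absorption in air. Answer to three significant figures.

5.79 half-value layers

At 16.0 m, distance alone gives 2540 × (2.11/16.0)² = 2540 × 0.01739 = 44.17 μGy/h.
Further attenuation needed: 44.17/0.800 = 55.21.
n = log₂(55.21) = 5.787 half-value layers.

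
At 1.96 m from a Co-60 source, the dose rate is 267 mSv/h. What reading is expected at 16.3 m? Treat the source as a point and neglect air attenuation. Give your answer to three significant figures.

3.86 mSv/h

Intensity scales as (d₁/d₂)², so the rate at 16.3 m is
267 × (1.96/16.3)² = 267 × 0.01446 = 3.861 mSv/h.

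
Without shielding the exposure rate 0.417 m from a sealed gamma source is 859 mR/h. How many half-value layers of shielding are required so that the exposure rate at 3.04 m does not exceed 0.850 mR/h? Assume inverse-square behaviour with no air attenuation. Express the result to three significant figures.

4.25 half-value layers

At 3.04 m, distance alone gives (0.417/3.04)² = 0.01882, so 859 × 0.01882 = 16.17 mR/h.
Further attenuation needed: 16.17/0.850 = 19.02.
n = log₂(19.02) = 4.249 half-value layers.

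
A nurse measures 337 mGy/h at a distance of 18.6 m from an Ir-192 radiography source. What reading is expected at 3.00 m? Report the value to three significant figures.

Using I₁d₁² = I₂d₂², the rate at 3.00 m is
337 × (18.6/3.00)² = 337 × 38.44 = 12950 mGy/h.

13000 mGy/h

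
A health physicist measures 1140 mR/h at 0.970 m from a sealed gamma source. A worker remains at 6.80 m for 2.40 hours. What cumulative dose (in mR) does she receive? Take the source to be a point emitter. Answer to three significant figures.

55.7 mR

By the inverse-square law, rate at 6.80 m:
1140 × (0.970/6.80)² = 1140 × 0.02035 = 23.20 mR/h.
Dose = rate × time = 23.20 mR/h × 2.400 h = 55.68 mR.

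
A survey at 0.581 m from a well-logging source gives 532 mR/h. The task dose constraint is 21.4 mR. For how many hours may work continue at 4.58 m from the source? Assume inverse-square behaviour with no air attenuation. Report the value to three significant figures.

Using I₁d₁² = I₂d₂², rate at 4.58 m:
(0.581/4.58)² = 0.01609, so 532 × 0.01609 = 8.560 mR/h.
Stay time = 21.4 mR ÷ 8.560 mR/h = 2.500 h.

2.50 h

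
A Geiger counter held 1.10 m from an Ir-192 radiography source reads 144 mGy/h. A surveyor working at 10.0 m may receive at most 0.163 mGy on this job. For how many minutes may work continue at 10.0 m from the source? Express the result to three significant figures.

5.61 min

By the inverse-square law, rate at 10.0 m:
144 × (1.10/10.0)² = 144 × 0.01210 = 1.742 mGy/h.
Stay time = 0.163 mGy ÷ 1.742 mGy/h = 0.09357 h = 5.614 min.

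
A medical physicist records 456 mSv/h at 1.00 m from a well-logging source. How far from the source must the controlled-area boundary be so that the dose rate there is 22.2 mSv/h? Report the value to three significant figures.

By the inverse-square law, d₂ = d₁·√(I₁/I₂).
I₁/I₂ = 456/22.2 = 20.54, so d₂ = 1.00 × √20.54 = 4.532 m.

4.53 m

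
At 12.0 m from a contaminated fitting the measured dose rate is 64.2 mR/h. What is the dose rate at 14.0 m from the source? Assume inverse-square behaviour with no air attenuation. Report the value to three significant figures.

Since intensity falls as 1/r², scaling from 12.0 m to 14.0 m:
(12.0/14.0)² = 0.7347, so 64.2 × 0.7347 = 47.17 mR/h.

47.2 mR/h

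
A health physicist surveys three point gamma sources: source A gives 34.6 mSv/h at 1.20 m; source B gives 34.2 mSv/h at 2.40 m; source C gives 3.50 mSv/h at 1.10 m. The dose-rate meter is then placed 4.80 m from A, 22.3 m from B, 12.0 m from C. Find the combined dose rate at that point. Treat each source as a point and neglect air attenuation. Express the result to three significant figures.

By superposition, sum each source's inverse-square contribution:
A: 34.6 × (1.20/4.80)² = 2.163 mSv/h
B: 34.2 × (2.40/22.3)² = 0.3961 mSv/h
C: 3.50 × (1.10/12.0)² = 0.02941 mSv/h
Total = 2.163 + 0.3961 + 0.02941 = 2.589 mSv/h.

2.59 mSv/h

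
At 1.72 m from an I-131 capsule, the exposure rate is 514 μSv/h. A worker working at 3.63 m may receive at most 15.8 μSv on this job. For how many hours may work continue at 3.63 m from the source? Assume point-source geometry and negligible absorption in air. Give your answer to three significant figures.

0.137 h

Applying the 1/r² law, rate at 3.63 m:
(1.72/3.63)² = 0.2245, so 514 × 0.2245 = 115.4 μSv/h.
Stay time = 15.8 μSv ÷ 115.4 μSv/h = 0.1369 h.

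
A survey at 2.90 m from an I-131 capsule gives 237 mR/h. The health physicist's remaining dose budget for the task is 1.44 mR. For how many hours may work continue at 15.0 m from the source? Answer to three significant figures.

Applying the 1/r² law, rate at 15.0 m:
(2.90/15.0)² = 0.03738, so 237 × 0.03738 = 8.859 mR/h.
Stay time = 1.44 mR ÷ 8.859 mR/h = 0.1625 h.

0.163 h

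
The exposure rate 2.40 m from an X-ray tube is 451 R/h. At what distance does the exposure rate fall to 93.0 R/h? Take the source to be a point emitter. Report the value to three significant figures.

5.29 m

Since intensity falls as 1/r², d₂ = d₁·√(I₁/I₂).
I₁/I₂ = 451/93.0 = 4.849, so d₂ = 2.40 × √4.849 = 5.285 m.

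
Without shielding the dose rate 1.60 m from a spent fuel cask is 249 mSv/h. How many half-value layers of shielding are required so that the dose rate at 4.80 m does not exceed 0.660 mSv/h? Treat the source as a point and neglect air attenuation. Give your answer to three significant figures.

5.39 half-value layers

At 4.80 m, distance alone gives 249 × (1.60/4.80)² = 249 × 0.1111 = 27.66 mSv/h.
Further attenuation needed: 27.66/0.660 = 41.91.
n = log₂(41.91) = 5.389 half-value layers.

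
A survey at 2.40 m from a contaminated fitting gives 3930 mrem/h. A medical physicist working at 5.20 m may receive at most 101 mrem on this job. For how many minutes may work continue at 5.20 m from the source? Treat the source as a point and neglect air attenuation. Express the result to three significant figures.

7.24 min

By the inverse-square law, rate at 5.20 m:
(2.40/5.20)² = 0.2130, so 3930 × 0.2130 = 837.1 mrem/h.
Stay time = 101 mrem ÷ 837.1 mrem/h = 0.1207 h = 7.242 min.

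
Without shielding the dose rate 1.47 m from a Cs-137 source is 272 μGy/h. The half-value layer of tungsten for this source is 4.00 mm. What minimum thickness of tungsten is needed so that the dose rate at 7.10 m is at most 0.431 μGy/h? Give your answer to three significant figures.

At 7.10 m, distance alone gives 272 × (1.47/7.10)² = 272 × 0.04287 = 11.66 μGy/h.
Further attenuation needed: 11.66/0.431 = 27.05.
n = log₂(27.05) = 4.758 half-value layers.
Thickness = 4.758 × 4.00 mm = 19.03 mm.

19.0 mm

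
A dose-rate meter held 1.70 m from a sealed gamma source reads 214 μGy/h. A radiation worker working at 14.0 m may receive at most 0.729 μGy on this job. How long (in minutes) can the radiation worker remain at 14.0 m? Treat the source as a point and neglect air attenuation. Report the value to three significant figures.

Since intensity falls as 1/r², rate at 14.0 m:
(1.70/14.0)² = 0.01474, so 214 × 0.01474 = 3.154 μGy/h.
Stay time = 0.729 μGy ÷ 3.154 μGy/h = 0.2311 h = 13.87 min.

13.9 min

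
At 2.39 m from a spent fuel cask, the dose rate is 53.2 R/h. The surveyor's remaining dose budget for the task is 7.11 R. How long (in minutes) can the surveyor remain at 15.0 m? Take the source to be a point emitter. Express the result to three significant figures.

Applying the 1/r² law, rate at 15.0 m:
53.2 × (2.39/15.0)² = 53.2 × 0.02539 = 1.351 R/h.
Stay time = 7.11 R ÷ 1.351 R/h = 5.263 h = 315.8 min.

316 min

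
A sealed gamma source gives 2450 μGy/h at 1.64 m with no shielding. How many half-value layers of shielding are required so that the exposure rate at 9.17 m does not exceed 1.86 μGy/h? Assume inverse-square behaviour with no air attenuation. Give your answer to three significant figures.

At 9.17 m, distance alone gives 2450 × (1.64/9.17)² = 2450 × 0.03199 = 78.38 μGy/h.
Further attenuation needed: 78.38/1.86 = 42.14.
n = log₂(42.14) = 5.397 half-value layers.

5.40 half-value layers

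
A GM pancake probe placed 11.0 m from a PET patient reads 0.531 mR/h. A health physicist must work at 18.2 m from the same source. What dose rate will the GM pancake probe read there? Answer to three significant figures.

Applying the 1/r² law, scaling from 11.0 m to 18.2 m:
(11.0/18.2)² = 0.3653, so 0.531 × 0.3653 = 0.1940 mR/h.

0.194 mR/h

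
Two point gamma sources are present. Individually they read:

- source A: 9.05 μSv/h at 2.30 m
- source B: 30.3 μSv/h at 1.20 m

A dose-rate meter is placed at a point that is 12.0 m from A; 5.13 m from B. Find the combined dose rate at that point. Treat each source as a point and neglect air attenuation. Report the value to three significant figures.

Each source contributes Iᵢ·(dᵢ/rᵢ)²; contributions add.
A: 9.05 × (2.30/12.0)² = 0.3325 μSv/h
B: 30.3 × (1.20/5.13)² = 1.658 μSv/h
Total = 0.3325 + 1.658 = 1.990 μSv/h.

1.99 μSv/h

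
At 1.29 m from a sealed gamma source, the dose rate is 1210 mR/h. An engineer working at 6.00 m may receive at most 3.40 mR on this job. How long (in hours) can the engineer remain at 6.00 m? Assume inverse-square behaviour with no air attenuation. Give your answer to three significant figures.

Since intensity falls as 1/r², rate at 6.00 m:
(1.29/6.00)² = 0.04622, so 1210 × 0.04622 = 55.93 mR/h.
Stay time = 3.40 mR ÷ 55.93 mR/h = 0.06079 h.

0.0608 h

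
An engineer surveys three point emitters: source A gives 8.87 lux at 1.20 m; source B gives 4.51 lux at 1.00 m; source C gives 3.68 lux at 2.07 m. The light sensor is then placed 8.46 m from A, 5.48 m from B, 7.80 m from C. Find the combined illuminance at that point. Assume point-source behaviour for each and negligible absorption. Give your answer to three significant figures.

0.588 lux

Each source contributes Iᵢ·(dᵢ/rᵢ)²; contributions add.
A: 8.87 × (1.20/8.46)² = 0.1785 lux
B: 4.51 × (1.00/5.48)² = 0.1502 lux
C: 3.68 × (2.07/7.80)² = 0.2592 lux
Total = 0.1785 + 0.1502 + 0.2592 = 0.5879 lux.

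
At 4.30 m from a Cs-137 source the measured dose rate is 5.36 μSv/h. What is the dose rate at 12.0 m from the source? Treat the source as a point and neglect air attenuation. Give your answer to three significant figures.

0.688 μSv/h

Applying the 1/r² law, scaling from 4.30 m to 12.0 m:
(4.30/12.0)² = 0.1284, so 5.36 × 0.1284 = 0.6882 μSv/h.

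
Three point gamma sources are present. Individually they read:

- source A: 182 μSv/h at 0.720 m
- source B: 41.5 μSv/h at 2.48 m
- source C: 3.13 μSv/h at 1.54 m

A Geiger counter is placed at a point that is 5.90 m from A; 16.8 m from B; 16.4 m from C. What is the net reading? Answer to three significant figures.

Each source contributes Iᵢ·(dᵢ/rᵢ)²; contributions add.
A: 182 × (0.720/5.90)² = 2.710 μSv/h
B: 41.5 × (2.48/16.8)² = 0.9043 μSv/h
C: 3.13 × (1.54/16.4)² = 0.02760 μSv/h
Total = 2.710 + 0.9043 + 0.02760 = 3.642 μSv/h.

3.64 μSv/h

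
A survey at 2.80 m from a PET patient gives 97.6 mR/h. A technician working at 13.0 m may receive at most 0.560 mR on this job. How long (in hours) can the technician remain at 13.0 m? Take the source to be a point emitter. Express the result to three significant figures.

Applying the 1/r² law, rate at 13.0 m:
(2.80/13.0)² = 0.04639, so 97.6 × 0.04639 = 4.528 mR/h.
Stay time = 0.560 mR ÷ 4.528 mR/h = 0.1237 h.

0.124 h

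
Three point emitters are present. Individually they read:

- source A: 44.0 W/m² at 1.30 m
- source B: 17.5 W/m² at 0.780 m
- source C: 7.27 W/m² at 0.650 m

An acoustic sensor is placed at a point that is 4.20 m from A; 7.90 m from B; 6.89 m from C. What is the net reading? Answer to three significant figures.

4.45 W/m²

Each source contributes Iᵢ·(dᵢ/rᵢ)²; contributions add.
A: 44.0 × (1.30/4.20)² = 4.215 W/m²
B: 17.5 × (0.780/7.90)² = 0.1706 W/m²
C: 7.27 × (0.650/6.89)² = 0.06470 W/m²
Total = 4.215 + 0.1706 + 0.06470 = 4.450 W/m².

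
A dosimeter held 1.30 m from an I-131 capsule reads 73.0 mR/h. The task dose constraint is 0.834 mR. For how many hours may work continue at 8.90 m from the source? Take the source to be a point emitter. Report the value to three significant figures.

Using I₁d₁² = I₂d₂², rate at 8.90 m:
73.0 × (1.30/8.90)² = 73.0 × 0.02134 = 1.558 mR/h.
Stay time = 0.834 mR ÷ 1.558 mR/h = 0.5353 h.

0.535 h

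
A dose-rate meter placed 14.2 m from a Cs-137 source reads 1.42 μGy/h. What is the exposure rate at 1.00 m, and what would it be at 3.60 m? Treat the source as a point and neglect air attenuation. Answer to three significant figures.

Since intensity falls as 1/r²,
At 1.00 m: (14.2/1.00)² = 201.6, so 1.42 × 201.6 = 286.3 μGy/h
At 3.60 m: 286.3 × (1.00/3.60)² = 286.3 × 0.07716 = 22.09 μGy/h.

286 μGy/h; 22.1 μGy/h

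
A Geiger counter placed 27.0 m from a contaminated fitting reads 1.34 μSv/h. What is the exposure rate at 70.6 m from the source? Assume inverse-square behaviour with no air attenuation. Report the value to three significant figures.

0.196 μSv/h

Intensity scales as (d₁/d₂)², so scaling from 27.0 m to 70.6 m:
1.34 × (27.0/70.6)² = 1.34 × 0.1463 = 0.1960 μSv/h.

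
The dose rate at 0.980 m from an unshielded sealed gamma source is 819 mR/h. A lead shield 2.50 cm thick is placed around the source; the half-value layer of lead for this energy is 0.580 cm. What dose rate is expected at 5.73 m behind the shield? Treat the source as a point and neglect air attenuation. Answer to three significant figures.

1.21 mR/h

Distance alone: (0.980/5.73)² = 0.02925, so 819 × 0.02925 = 23.96 mR/h.
Shield: 2.50/0.580 = 4.310 half-value layers → attenuation 2^(−4.310) = 0.05042.
Combined: 23.96 × 0.05042 = 1.208 mR/h.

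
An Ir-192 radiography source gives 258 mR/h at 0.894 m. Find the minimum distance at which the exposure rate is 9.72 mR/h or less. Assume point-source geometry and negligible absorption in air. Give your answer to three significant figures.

4.61 m

Applying the 1/r² law, d₂ = d₁·√(I₁/I₂).
I₁/I₂ = 258/9.72 = 26.54, so d₂ = 0.894 × √26.54 = 4.606 m.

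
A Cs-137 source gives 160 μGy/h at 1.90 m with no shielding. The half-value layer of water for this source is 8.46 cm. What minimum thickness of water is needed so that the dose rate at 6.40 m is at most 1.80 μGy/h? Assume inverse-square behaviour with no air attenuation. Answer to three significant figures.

25.1 cm

At 6.40 m, distance alone gives 160 × (1.90/6.40)² = 160 × 0.08813 = 14.10 μGy/h.
Further attenuation needed: 14.10/1.80 = 7.833.
n = log₂(7.833) = 2.970 half-value layers.
Thickness = 2.970 × 8.46 cm = 25.13 cm.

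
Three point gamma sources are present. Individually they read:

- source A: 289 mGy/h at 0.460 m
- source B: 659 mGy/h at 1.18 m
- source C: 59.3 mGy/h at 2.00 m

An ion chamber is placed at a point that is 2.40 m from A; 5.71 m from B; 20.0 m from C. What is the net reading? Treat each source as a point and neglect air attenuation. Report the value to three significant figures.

39.4 mGy/h

Each source contributes Iᵢ·(dᵢ/rᵢ)²; contributions add.
A: 289 × (0.460/2.40)² = 10.62 mGy/h
B: 659 × (1.18/5.71)² = 28.14 mGy/h
C: 59.3 × (2.00/20.0)² = 0.5930 mGy/h
Total = 10.62 + 28.14 + 0.5930 = 39.35 mGy/h.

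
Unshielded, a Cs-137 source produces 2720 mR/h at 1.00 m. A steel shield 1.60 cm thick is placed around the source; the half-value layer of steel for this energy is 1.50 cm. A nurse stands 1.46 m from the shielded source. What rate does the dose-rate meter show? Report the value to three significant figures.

Distance alone: (1.00/1.46)² = 0.4691, so 2720 × 0.4691 = 1276 mR/h.
Shield: 1.60/1.50 = 1.067 half-value layers → attenuation 2^(−1.067) = 0.4773.
Combined: 1276 × 0.4773 = 609.0 mR/h.

609 mR/h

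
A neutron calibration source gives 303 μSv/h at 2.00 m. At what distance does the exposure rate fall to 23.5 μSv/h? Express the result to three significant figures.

Intensity scales as (d₁/d₂)², so d₂ = d₁·√(I₁/I₂).
I₁/I₂ = 303/23.5 = 12.89, so d₂ = 2.00 × √12.89 = 7.181 m.

7.18 m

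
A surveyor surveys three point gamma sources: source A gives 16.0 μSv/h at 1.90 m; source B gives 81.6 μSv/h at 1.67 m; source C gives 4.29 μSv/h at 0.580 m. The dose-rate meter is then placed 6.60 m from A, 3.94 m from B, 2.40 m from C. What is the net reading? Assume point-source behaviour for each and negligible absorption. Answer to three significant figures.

By superposition, sum each source's inverse-square contribution:
A: 16.0 × (1.90/6.60)² = 1.326 μSv/h
B: 81.6 × (1.67/3.94)² = 14.66 μSv/h
C: 4.29 × (0.580/2.40)² = 0.2505 μSv/h
Total = 1.326 + 14.66 + 0.2505 = 16.24 μSv/h.

16.2 μSv/h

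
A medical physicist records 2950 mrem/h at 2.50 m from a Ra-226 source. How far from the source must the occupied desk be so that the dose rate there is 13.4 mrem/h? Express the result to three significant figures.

By the inverse-square law, d₂ = d₁·√(I₁/I₂).
I₁/I₂ = 2950/13.4 = 220.1, so d₂ = 2.50 × √220.1 = 37.09 m.

37.1 m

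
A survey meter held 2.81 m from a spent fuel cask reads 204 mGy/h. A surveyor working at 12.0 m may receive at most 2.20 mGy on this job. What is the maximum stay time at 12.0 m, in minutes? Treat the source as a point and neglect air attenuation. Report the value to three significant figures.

11.8 min

Applying the 1/r² law, rate at 12.0 m:
(2.81/12.0)² = 0.05483, so 204 × 0.05483 = 11.19 mGy/h.
Stay time = 2.20 mGy ÷ 11.19 mGy/h = 0.1966 h = 11.80 min.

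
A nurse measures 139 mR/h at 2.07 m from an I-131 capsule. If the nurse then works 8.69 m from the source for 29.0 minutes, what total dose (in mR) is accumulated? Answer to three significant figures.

3.81 mR

Since intensity falls as 1/r², rate at 8.69 m:
139 × (2.07/8.69)² = 139 × 0.05674 = 7.887 mR/h.
Dose = rate × time = 7.887 mR/h × 0.4833 h = 3.812 mR.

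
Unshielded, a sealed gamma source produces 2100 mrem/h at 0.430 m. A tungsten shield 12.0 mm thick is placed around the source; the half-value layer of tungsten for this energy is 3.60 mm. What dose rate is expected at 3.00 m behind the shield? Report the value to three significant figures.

4.28 mrem/h

Distance alone: 2100 × (0.430/3.00)² = 2100 × 0.02054 = 43.13 mrem/h.
Shield: 12.0/3.60 = 3.333 half-value layers → attenuation 2^(−3.333) = 0.09924.
Combined: 43.13 × 0.09924 = 4.280 mrem/h.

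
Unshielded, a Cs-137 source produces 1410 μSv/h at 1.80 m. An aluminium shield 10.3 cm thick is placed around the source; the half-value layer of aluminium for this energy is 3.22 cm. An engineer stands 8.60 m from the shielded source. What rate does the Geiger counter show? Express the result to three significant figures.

6.73 μSv/h

Distance alone: (1.80/8.60)² = 0.04381, so 1410 × 0.04381 = 61.77 μSv/h.
Shield: 10.3/3.22 = 3.199 half-value layers → attenuation 2^(−3.199) = 0.1089.
Combined: 61.77 × 0.1089 = 6.727 μSv/h.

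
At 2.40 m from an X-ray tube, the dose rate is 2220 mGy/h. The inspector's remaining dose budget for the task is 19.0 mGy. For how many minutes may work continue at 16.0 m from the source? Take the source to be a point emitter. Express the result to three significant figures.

Using I₁d₁² = I₂d₂², rate at 16.0 m:
(2.40/16.0)² = 0.02250, so 2220 × 0.02250 = 49.95 mGy/h.
Stay time = 19.0 mGy ÷ 49.95 mGy/h = 0.3804 h = 22.82 min.

22.8 min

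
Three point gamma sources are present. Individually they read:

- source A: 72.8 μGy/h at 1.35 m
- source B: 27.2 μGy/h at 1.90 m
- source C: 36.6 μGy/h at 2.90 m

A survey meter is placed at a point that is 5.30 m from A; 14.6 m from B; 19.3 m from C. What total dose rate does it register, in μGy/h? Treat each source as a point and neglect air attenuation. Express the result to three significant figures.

By superposition, sum each source's inverse-square contribution:
A: 72.8 × (1.35/5.30)² = 4.723 μGy/h
B: 27.2 × (1.90/14.6)² = 0.4606 μGy/h
C: 36.6 × (2.90/19.3)² = 0.8263 μGy/h
Total = 4.723 + 0.4606 + 0.8263 = 6.010 μGy/h.

6.01 μGy/h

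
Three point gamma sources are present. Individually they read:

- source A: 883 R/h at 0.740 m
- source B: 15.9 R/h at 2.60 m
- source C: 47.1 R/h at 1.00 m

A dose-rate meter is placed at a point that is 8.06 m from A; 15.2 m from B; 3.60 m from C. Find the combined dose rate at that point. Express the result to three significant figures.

11.5 R/h

By superposition, sum each source's inverse-square contribution:
A: 883 × (0.740/8.06)² = 7.443 R/h
B: 15.9 × (2.60/15.2)² = 0.4652 R/h
C: 47.1 × (1.00/3.60)² = 3.634 R/h
Total = 7.443 + 0.4652 + 3.634 = 11.54 R/h.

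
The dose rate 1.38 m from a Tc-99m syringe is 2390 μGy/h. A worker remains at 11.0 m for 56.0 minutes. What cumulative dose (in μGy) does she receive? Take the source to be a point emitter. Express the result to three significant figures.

Since intensity falls as 1/r², rate at 11.0 m:
(1.38/11.0)² = 0.01574, so 2390 × 0.01574 = 37.62 μGy/h.
Dose = rate × time = 37.62 μGy/h × 0.9333 h = 35.11 μGy.

35.1 μGy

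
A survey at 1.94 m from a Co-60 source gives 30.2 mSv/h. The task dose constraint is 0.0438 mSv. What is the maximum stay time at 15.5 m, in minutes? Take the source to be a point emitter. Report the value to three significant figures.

By the inverse-square law, rate at 15.5 m:
30.2 × (1.94/15.5)² = 30.2 × 0.01567 = 0.4732 mSv/h.
Stay time = 0.0438 mSv ÷ 0.4732 mSv/h = 0.09256 h = 5.554 min.

5.55 min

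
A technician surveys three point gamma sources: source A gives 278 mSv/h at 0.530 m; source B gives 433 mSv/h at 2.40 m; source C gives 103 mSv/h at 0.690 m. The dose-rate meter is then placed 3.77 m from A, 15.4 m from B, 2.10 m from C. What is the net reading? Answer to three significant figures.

27.1 mSv/h

Each source contributes Iᵢ·(dᵢ/rᵢ)²; contributions add.
A: 278 × (0.530/3.77)² = 5.494 mSv/h
B: 433 × (2.40/15.4)² = 10.52 mSv/h
C: 103 × (0.690/2.10)² = 11.12 mSv/h
Total = 5.494 + 10.52 + 11.12 = 27.13 mSv/h.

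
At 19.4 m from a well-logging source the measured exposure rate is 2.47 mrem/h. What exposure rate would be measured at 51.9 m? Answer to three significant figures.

0.345 mrem/h

Intensity scales as (d₁/d₂)², so scaling from 19.4 m to 51.9 m:
2.47 × (19.4/51.9)² = 2.47 × 0.1397 = 0.3451 mrem/h.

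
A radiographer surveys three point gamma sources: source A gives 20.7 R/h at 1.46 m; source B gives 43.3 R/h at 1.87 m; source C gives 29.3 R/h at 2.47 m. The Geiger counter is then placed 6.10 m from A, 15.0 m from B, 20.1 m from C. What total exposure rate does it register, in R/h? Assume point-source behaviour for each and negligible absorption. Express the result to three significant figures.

By superposition, sum each source's inverse-square contribution:
A: 20.7 × (1.46/6.10)² = 1.186 R/h
B: 43.3 × (1.87/15.0)² = 0.6730 R/h
C: 29.3 × (2.47/20.1)² = 0.4425 R/h
Total = 1.186 + 0.6730 + 0.4425 = 2.301 R/h.

2.30 R/h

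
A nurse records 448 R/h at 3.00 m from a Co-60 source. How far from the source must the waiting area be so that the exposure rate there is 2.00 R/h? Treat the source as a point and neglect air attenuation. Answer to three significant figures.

44.9 m

Using I₁d₁² = I₂d₂², d₂ = d₁·√(I₁/I₂).
I₁/I₂ = 448/2.00 = 224.0, so d₂ = 3.00 × √224.0 = 44.90 m.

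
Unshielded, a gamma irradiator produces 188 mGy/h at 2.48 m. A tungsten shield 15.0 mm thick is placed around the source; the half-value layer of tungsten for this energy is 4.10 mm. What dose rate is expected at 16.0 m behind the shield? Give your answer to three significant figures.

0.358 mGy/h

Distance alone: (2.48/16.0)² = 0.02403, so 188 × 0.02403 = 4.518 mGy/h.
Shield: 15.0/4.10 = 3.659 half-value layers → attenuation 2^(−3.659) = 0.07916.
Combined: 4.518 × 0.07916 = 0.3576 mGy/h.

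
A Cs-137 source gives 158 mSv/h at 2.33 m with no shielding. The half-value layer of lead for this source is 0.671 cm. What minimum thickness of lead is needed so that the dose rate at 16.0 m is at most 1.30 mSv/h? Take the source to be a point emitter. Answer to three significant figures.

At 16.0 m, distance alone gives (2.33/16.0)² = 0.02121, so 158 × 0.02121 = 3.351 mSv/h.
Further attenuation needed: 3.351/1.30 = 2.578.
n = log₂(2.578) = 1.366 half-value layers.
Thickness = 1.366 × 0.671 cm = 0.9166 cm.

0.917 cm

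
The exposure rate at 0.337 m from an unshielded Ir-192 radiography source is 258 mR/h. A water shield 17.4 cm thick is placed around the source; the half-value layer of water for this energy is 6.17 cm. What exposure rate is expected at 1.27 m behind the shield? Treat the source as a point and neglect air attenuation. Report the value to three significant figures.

2.57 mR/h

Distance alone: (0.337/1.27)² = 0.07041, so 258 × 0.07041 = 18.17 mR/h.
Shield: 17.4/6.17 = 2.820 half-value layers → attenuation 2^(−2.820) = 0.1416.
Combined: 18.17 × 0.1416 = 2.573 mR/h.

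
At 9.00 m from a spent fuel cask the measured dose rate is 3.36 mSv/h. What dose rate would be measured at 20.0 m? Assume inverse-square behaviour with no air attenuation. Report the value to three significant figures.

0.680 mSv/h

Using I₁d₁² = I₂d₂², scaling from 9.00 m to 20.0 m:
(9.00/20.0)² = 0.2025, so 3.36 × 0.2025 = 0.6804 mSv/h.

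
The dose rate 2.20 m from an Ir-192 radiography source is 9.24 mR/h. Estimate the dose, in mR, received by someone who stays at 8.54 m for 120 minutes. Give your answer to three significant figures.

1.23 mR

Using I₁d₁² = I₂d₂², rate at 8.54 m:
(2.20/8.54)² = 0.06636, so 9.24 × 0.06636 = 0.6132 mR/h.
Dose = rate × time = 0.6132 mR/h × 2.000 h = 1.226 mR.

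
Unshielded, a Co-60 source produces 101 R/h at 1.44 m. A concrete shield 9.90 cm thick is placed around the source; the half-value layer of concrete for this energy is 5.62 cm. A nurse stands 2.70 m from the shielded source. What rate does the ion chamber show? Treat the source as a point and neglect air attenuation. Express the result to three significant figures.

8.47 R/h

Distance alone: 101 × (1.44/2.70)² = 101 × 0.2844 = 28.72 R/h.
Shield: 9.90/5.62 = 1.762 half-value layers → attenuation 2^(−1.762) = 0.2948.
Combined: 28.72 × 0.2948 = 8.467 R/h.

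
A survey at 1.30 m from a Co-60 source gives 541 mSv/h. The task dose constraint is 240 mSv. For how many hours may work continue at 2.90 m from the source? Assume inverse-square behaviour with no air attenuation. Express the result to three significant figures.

Using I₁d₁² = I₂d₂², rate at 2.90 m:
541 × (1.30/2.90)² = 541 × 0.2010 = 108.7 mSv/h.
Stay time = 240 mSv ÷ 108.7 mSv/h = 2.208 h.

2.21 h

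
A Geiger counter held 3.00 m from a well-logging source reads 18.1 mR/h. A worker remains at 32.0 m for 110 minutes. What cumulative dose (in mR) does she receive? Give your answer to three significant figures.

0.292 mR

Using I₁d₁² = I₂d₂², rate at 32.0 m:
(3.00/32.0)² = 0.008789, so 18.1 × 0.008789 = 0.1591 mR/h.
Dose = rate × time = 0.1591 mR/h × 1.833 h = 0.2916 mR.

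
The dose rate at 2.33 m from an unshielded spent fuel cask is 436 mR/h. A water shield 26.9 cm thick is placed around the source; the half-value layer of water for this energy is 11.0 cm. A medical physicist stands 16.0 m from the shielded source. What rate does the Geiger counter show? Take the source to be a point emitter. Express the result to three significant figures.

1.70 mR/h

Distance alone: 436 × (2.33/16.0)² = 436 × 0.02121 = 9.248 mR/h.
Shield: 26.9/11.0 = 2.445 half-value layers → attenuation 2^(−2.445) = 0.1836.
Combined: 9.248 × 0.1836 = 1.698 mR/h.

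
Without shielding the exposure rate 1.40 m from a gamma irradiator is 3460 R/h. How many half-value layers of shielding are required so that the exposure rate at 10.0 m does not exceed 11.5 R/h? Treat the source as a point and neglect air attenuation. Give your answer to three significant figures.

2.56 half-value layers

At 10.0 m, distance alone gives 3460 × (1.40/10.0)² = 3460 × 0.01960 = 67.82 R/h.
Further attenuation needed: 67.82/11.5 = 5.897.
n = log₂(5.897) = 2.560 half-value layers.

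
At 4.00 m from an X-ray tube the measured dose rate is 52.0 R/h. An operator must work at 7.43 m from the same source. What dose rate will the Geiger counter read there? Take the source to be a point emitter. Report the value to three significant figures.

Since intensity falls as 1/r², scaling from 4.00 m to 7.43 m:
52.0 × (4.00/7.43)² = 52.0 × 0.2898 = 15.07 R/h.

15.1 R/h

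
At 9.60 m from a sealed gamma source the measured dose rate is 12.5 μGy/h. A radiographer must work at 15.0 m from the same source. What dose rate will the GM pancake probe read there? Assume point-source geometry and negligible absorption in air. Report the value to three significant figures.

5.12 μGy/h

By the inverse-square law, scaling from 9.60 m to 15.0 m:
(9.60/15.0)² = 0.4096, so 12.5 × 0.4096 = 5.120 μGy/h.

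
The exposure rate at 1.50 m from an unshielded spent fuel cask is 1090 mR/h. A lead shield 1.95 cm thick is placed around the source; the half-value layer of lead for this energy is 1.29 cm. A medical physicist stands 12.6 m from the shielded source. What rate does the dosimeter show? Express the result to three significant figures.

5.42 mR/h

Distance alone: (1.50/12.6)² = 0.01417, so 1090 × 0.01417 = 15.45 mR/h.
Shield: 1.95/1.29 = 1.512 half-value layers → attenuation 2^(−1.512) = 0.3506.
Combined: 15.45 × 0.3506 = 5.417 mR/h.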